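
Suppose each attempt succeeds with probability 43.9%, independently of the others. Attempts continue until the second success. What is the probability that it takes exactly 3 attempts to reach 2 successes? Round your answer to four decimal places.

0.2162

Y = trial on which the second success occurs; negative binomial, r=2, p=0.439.
P(Y=3) = C(2,1) · p^2 · (1−p)^1
= 2 · 0.19272 · 0.561 = 0.216233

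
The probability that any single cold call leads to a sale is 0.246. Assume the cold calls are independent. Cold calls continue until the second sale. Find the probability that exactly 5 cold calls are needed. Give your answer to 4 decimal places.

0.1038

Y = trial on which the second success occurs; negative binomial, r=2, p=0.246.
P(Y=5) = C(4,1) · p^2 · (1−p)^3
= 4 · 0.060516 · 0.42866 = 0.103763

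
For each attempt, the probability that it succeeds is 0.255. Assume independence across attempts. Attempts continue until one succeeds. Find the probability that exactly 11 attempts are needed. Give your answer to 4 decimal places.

Geometric (trials to first success), p = 0.255.
P(Y = 11) = (1−p)^10 · p = 0.05267 · 0.255 = 0.013431

0.0134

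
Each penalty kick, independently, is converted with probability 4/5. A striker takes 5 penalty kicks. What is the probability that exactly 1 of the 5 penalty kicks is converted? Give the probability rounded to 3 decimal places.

X ~ Binomial(n=5, p=0.80).
P(X=1) = C(5,1) · p^1 · (1−p)^4
= 5 · 0.8 · 0.0016 = 0.00640

0.006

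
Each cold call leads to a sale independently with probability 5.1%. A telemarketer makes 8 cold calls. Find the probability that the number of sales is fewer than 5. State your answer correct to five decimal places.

X ~ Binomial(8, 0.051); P(X ≤ 4) = Σ C(8,k) p^k (1−p)^(8−k) over k:
  k=0: C(8,0)·0.051^0·0.949^8 = 0.6578543
  k=1: C(8,1)·0.051^1·0.949^7 = 0.2828288
  k=2: C(8,2)·0.051^2·0.949^6 = 0.0531980
  k=3: C(8,3)·0.051^3·0.949^5 = 0.0057178
  k=4: C(8,4)·0.051^4·0.949^4 = 0.0003841
Total = 0.9999830

0.99998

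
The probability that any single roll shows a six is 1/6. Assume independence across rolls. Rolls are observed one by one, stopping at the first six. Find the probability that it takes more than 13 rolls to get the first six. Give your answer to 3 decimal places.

0.093

Y = number of rolls to the first success; geometric, p = 0.166667.
P(Y > 13) = P(first 13 all fail) = (1−p)^13 = 0.09346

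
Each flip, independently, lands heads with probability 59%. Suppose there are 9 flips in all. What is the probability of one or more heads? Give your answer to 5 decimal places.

P(at least one) = 1 − P(none) = 1 − (1 − 0.59)^9
= 1 − 0.0003274 = 0.9996726

0.99967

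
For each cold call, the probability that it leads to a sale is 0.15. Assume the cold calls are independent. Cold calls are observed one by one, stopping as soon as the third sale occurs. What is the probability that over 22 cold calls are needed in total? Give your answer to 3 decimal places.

0.338

Needing more than 22 cold calls ⇔ fewer than 3 successes in the first 22. With X ~ Binomial(22, 0.15), P(Y > 22) = P(X ≤ 2).
  k=0: C(22,0)·0.15^0·0.85^22 = 0.02800
  k=1: C(22,1)·0.15^1·0.85^21 = 0.10872
  k=2: C(22,2)·0.15^2·0.85^20 = 0.20145
P(X ≤ 2) = 0.33818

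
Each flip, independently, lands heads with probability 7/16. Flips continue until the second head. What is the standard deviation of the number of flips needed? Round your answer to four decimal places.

2.4244

Y = total flips until the second success; negative binomial with r=2, p=0.4375.
SD(Y) = √[r(1−p)/p²] = √(5.877551) = 2.424366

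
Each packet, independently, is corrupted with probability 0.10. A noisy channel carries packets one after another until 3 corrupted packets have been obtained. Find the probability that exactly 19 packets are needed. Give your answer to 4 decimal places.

Y = trial on which the third success occurs; negative binomial, r=3, p=0.10.
P(Y=19) = C(18,2) · p^3 · (1−p)^16
= 153 · 0.001 · 0.1853 = 0.028351

0.0284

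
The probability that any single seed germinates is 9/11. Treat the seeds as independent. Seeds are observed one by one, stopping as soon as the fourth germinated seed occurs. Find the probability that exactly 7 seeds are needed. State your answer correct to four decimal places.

0.0539

Y = trial on which the fourth success occurs; negative binomial, r=4, p=0.818182.
P(Y=7) = C(6,3) · p^4 · (1−p)^3
= 20 · 0.44813 · 0.0060105 = 0.053869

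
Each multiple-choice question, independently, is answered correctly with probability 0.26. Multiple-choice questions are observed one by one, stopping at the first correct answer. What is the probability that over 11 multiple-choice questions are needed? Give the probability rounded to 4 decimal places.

Y = number of multiple-choice questions to the first success; geometric, p = 0.26.
P(Y > 11) = P(first 11 all fail) = (1−p)^11 = 0.036438

0.0364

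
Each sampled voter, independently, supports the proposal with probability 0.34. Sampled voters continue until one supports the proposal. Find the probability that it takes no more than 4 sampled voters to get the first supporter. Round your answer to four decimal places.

Y = number of sampled voters to the first success; geometric, p = 0.34.
P(Y ≤ 4) = 1 − (1−p)^4 = 1 − 0.189747 = 0.810253

0.8103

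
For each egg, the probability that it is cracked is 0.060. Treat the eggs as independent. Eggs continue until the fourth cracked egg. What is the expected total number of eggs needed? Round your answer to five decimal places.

66.66667

Y = total eggs until the fourth success; negative binomial with r=4, p=0.06.
E[Y] = r / p = 4 / 0.06 = 66.6666667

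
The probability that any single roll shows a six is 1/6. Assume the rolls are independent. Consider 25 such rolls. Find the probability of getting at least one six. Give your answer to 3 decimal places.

0.990

P(at least one) = 1 − P(none) = 1 − (1 − 0.166667)^25
= 1 − 0.01048 = 0.98952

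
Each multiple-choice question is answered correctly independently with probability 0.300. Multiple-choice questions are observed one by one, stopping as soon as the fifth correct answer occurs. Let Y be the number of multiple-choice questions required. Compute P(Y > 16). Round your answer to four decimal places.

Needing more than 16 multiple-choice questions ⇔ fewer than 5 successes in the first 16. With X ~ Binomial(16, 0.30), P(Y > 16) = P(X ≤ 4).
  k=0: C(16,0)·0.30^0·0.70^16 = 0.003323
  k=1: C(16,1)·0.30^1·0.70^15 = 0.022788
  k=2: C(16,2)·0.30^2·0.70^14 = 0.073248
  k=3: C(16,3)·0.30^3·0.70^13 = 0.146496
  k=4: C(16,4)·0.30^4·0.70^12 = 0.204048
P(X ≤ 4) = 0.449904

0.4499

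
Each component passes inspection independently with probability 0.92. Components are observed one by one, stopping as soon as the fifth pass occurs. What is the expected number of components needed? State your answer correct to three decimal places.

Y = total components until the fifth success; negative binomial with r=5, p=0.92.
E[Y] = r / p = 5 / 0.92 = 5.43478

5.435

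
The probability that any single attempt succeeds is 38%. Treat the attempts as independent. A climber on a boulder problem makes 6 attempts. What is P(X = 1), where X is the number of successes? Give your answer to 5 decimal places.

0.20888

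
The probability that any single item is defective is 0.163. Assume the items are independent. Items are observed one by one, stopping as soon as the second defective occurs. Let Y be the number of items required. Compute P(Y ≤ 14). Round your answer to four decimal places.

0.6914

Finishing within 14 items ⇔ at least 2 successes in the first 14. With X ~ Binomial(14, 0.163), P(Y ≤ 14) = 1 − P(X ≤ 1).
  k=0: C(14,0)·0.163^0·0.837^14 = 0.082824
  k=1: C(14,1)·0.163^1·0.837^13 = 0.225812
1 − 0.308636 = 0.691364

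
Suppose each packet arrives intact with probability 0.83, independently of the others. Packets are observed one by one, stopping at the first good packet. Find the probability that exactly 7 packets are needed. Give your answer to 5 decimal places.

0.00002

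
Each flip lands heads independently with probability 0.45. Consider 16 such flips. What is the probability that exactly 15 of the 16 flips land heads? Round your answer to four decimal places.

0.0001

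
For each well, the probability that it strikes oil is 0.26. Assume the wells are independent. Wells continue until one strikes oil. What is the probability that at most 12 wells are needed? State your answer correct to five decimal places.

Y = number of wells to the first success; geometric, p = 0.26.
P(Y ≤ 12) = 1 − (1−p)^12 = 1 − 0.0269638 = 0.9730362

0.97304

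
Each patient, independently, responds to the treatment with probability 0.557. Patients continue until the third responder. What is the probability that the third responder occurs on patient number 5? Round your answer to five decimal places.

Y = trial on which the third success occurs; negative binomial, r=3, p=0.557.
P(Y=5) = C(4,2) · p^3 · (1−p)^2
= 6 · 0.17281 · 0.19625 = 0.2034812

0.20348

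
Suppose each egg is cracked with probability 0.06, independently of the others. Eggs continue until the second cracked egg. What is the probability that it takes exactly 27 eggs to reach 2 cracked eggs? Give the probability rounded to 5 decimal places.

Y = trial on which the second success occurs; negative binomial, r=2, p=0.06.
P(Y=27) = C(26,1) · p^2 · (1−p)^25
= 26 · 0.0036 · 0.21291 = 0.0199284

0.01993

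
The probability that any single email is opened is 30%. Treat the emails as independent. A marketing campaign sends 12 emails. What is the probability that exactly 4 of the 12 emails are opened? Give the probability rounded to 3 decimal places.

0.231

X ~ Binomial(n=12, p=0.30).
P(X=4) = C(12,4) · p^4 · (1−p)^8
= 495 · 0.0081 · 0.057648 = 0.23114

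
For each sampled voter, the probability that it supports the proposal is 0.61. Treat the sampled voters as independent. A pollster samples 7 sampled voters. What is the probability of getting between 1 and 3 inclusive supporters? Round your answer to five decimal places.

X ~ Binomial(7, 0.61); P(1 ≤ X ≤ 3) = Σ C(7,k) p^k (1−p)^(7−k) over k:
  k=1: C(7,1)·0.61^1·0.39^6 = 0.0150250
  k=2: C(7,2)·0.61^2·0.39^5 = 0.0705021
  k=3: C(7,3)·0.61^3·0.39^4 = 0.1837875
Total = 0.2693146

0.26931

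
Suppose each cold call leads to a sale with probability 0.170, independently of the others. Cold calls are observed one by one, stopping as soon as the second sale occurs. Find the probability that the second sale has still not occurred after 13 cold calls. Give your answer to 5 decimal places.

Needing more than 13 cold calls ⇔ fewer than 2 successes in the first 13. With X ~ Binomial(13, 0.17), P(Y > 13) = P(X ≤ 1).
  k=0: C(13,0)·0.17^0·0.83^13 = 0.0887187
  k=1: C(13,1)·0.17^1·0.83^12 = 0.2362269
P(X ≤ 1) = 0.3249456

0.32495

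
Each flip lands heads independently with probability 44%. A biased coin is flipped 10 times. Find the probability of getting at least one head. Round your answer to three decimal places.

P(at least one) = 1 − P(none) = 1 − (1 − 0.44)^10
= 1 − 0.00303 = 0.99697

0.997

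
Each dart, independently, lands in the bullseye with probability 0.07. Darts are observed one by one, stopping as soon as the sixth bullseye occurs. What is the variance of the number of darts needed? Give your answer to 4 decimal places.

1138.7755

Y = total darts until the sixth success; negative binomial with r=6, p=0.07.
Var(Y) = r(1−p)/p² = 6·0.93 / 0.07² = 1138.775510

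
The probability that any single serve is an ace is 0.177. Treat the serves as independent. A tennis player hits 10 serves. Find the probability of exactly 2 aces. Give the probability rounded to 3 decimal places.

X ~ Binomial(n=10, p=0.177).
P(X=2) = C(10,2) · p^2 · (1−p)^8
= 45 · 0.031329 · 0.21047 = 0.29673

0.297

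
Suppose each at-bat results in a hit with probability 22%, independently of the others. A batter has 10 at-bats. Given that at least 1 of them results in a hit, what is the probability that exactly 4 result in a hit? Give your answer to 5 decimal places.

0.12086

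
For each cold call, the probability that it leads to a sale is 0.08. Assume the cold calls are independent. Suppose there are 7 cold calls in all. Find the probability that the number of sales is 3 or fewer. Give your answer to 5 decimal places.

0.99882

X ~ Binomial(7, 0.08); P(X ≤ 3) = Σ C(7,k) p^k (1−p)^(7−k) over k:
  k=0: C(7,0)·0.08^0·0.92^7 = 0.5578466
  k=1: C(7,1)·0.08^1·0.92^6 = 0.3395588
  k=2: C(7,2)·0.08^2·0.92^5 = 0.0885806
  k=3: C(7,3)·0.08^3·0.92^4 = 0.0128378
Total = 0.9988237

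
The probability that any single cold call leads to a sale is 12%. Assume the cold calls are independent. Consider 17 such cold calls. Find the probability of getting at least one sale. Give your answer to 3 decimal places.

0.886

P(at least one) = 1 − P(none) = 1 − (1 − 0.12)^17
= 1 − 0.11382 = 0.88618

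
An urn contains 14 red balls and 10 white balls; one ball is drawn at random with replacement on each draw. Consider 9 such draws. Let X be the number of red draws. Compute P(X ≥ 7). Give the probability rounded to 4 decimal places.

X ~ Binomial(9, 0.583333); P(X ≥ 7) = Σ C(9,k) p^k (1−p)^(9−k) over k:
  k=7: C(9,7)·0.583333^7·0.416667^2 = 0.143647
  k=8: C(9,8)·0.583333^8·0.416667^1 = 0.050277
  k=9: C(9,9)·0.583333^9·0.416667^0 = 0.007821
Total = 0.201745

0.2017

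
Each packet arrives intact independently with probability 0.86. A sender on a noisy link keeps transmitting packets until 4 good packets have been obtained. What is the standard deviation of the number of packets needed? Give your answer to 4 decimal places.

Y = total packets until the fourth success; negative binomial with r=4, p=0.86.
SD(Y) = √[r(1−p)/p²] = √(0.757166) = 0.870153

0.8702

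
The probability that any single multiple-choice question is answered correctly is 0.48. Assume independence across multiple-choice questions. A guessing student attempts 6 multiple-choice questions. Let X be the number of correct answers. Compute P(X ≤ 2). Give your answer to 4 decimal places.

0.3820

X ~ Binomial(6, 0.48); P(X ≤ 2) = Σ C(6,k) p^k (1−p)^(6−k) over k:
  k=0: C(6,0)·0.48^0·0.52^6 = 0.019771
  k=1: C(6,1)·0.48^1·0.52^5 = 0.109499
  k=2: C(6,2)·0.48^2·0.52^4 = 0.252689
Total = 0.381959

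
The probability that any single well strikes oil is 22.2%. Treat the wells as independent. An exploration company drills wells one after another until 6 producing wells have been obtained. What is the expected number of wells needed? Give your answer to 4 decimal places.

27.0270

Y = total wells until the sixth success; negative binomial with r=6, p=0.222.
E[Y] = r / p = 6 / 0.222 = 27.027027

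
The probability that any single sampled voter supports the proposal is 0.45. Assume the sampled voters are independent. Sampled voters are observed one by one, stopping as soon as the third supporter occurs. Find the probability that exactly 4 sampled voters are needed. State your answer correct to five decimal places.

0.15036

Y = trial on which the third success occurs; negative binomial, r=3, p=0.45.
P(Y=4) = C(3,2) · p^3 · (1−p)^1
= 3 · 0.091125 · 0.55 = 0.1503562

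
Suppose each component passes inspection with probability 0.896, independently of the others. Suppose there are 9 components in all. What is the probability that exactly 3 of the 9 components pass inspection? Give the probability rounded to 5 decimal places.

0.00008

X ~ Binomial(n=9, p=0.896).
P(X=3) = C(9,3) · p^3 · (1−p)^6
= 84 · 0.71932 · 1.2653e-06 = 0.0000765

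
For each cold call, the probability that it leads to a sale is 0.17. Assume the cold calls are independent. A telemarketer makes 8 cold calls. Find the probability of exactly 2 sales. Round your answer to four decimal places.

X ~ Binomial(n=8, p=0.17).
P(X=2) = C(8,2) · p^2 · (1−p)^6
= 28 · 0.0289 · 0.32694 = 0.264560

0.2646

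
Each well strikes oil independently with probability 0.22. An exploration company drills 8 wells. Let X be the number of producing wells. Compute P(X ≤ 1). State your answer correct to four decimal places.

0.4462

X ~ Binomial(8, 0.22); P(X ≤ 1) = Σ C(8,k) p^k (1−p)^(8−k) over k:
  k=0: C(8,0)·0.22^0·0.78^8 = 0.137011
  k=1: C(8,1)·0.22^1·0.78^7 = 0.309154
Total = 0.446165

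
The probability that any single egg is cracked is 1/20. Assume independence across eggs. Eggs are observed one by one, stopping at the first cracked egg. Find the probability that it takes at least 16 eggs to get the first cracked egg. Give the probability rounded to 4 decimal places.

0.4633

Y = number of eggs to the first success; geometric, p = 0.05.
P(Y > 15) = P(first 15 all fail) = (1−p)^15 = 0.463291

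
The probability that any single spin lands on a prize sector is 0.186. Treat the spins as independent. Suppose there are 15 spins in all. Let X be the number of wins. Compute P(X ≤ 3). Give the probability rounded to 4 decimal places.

0.7001

X ~ Binomial(15, 0.186); P(X ≤ 3) = Σ C(15,k) p^k (1−p)^(15−k) over k:
  k=0: C(15,0)·0.186^0·0.814^15 = 0.045642
  k=1: C(15,1)·0.186^1·0.814^14 = 0.156439
  k=2: C(15,2)·0.186^2·0.814^13 = 0.250226
  k=3: C(15,3)·0.186^3·0.814^12 = 0.247767
Total = 0.700074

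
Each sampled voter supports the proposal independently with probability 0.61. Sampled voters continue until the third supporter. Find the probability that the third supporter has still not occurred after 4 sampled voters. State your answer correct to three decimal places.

0.507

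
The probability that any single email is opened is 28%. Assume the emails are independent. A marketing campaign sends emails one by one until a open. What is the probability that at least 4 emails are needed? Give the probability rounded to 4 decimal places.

0.3732

Y = number of emails to the first success; geometric, p = 0.28.
P(Y > 3) = P(first 3 all fail) = (1−p)^3 = 0.373248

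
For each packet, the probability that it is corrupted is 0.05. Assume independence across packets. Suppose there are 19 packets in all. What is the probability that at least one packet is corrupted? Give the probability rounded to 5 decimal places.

P(at least one) = 1 − P(none) = 1 − (1 − 0.05)^19
= 1 − 0.3773536 = 0.6226464

0.62265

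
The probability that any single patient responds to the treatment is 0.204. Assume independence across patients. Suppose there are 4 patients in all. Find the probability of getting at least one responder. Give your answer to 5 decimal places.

0.59853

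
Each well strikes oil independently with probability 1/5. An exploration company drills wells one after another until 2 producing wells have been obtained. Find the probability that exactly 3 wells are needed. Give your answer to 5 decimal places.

Y = trial on which the second success occurs; negative binomial, r=2, p=0.20.
P(Y=3) = C(2,1) · p^2 · (1−p)^1
= 2 · 0.04 · 0.8 = 0.0640000

0.06400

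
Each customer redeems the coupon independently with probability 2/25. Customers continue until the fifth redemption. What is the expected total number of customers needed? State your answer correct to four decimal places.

62.5000

Y = total customers until the fifth success; negative binomial with r=5, p=0.08.
E[Y] = r / p = 5 / 0.08 = 62.500000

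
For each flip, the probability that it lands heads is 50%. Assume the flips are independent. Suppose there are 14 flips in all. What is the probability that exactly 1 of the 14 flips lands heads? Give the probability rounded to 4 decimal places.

0.0009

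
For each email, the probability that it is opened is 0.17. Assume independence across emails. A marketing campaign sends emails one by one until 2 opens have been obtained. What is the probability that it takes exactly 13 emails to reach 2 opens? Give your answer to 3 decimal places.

Y = trial on which the second success occurs; negative binomial, r=2, p=0.17.
P(Y=13) = C(12,1) · p^2 · (1−p)^11
= 12 · 0.0289 · 0.12878 = 0.04466

0.045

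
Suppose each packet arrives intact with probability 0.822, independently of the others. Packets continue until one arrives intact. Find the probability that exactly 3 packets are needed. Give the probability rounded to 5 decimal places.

Geometric (trials to first success), p = 0.822.
P(Y = 3) = (1−p)^2 · p = 0.031684 · 0.822 = 0.0260442

0.02604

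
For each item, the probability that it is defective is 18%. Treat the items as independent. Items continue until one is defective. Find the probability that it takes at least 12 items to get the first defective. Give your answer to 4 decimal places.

Y = number of items to the first success; geometric, p = 0.18.
P(Y > 11) = P(first 11 all fail) = (1−p)^11 = 0.112707

0.1127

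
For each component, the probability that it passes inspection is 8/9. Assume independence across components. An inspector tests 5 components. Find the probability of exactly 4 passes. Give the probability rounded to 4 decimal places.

0.3468

X ~ Binomial(n=5, p=0.888889).
P(X=4) = C(5,4) · p^4 · (1−p)^1
= 5 · 0.6243 · 0.11111 = 0.346831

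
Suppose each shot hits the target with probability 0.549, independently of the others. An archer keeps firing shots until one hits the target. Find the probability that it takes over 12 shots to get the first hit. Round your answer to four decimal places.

0.0001

Y = number of shots to the first success; geometric, p = 0.549.
P(Y > 12) = P(first 12 all fail) = (1−p)^12 = 0.000071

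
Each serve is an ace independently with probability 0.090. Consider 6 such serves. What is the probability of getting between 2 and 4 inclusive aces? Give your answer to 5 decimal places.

0.09512

X ~ Binomial(6, 0.09); P(2 ≤ X ≤ 4) = Σ C(6,k) p^k (1−p)^(6−k) over k:
  k=2: C(6,2)·0.09^2·0.91^4 = 0.0833186
  k=3: C(6,3)·0.09^3·0.91^3 = 0.0109871
  k=4: C(6,4)·0.09^4·0.91^2 = 0.0008150
Total = 0.0951206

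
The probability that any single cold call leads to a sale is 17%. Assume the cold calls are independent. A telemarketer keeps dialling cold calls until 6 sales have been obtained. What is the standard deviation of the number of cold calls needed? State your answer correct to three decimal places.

13.127

Y = total cold calls until the sixth success; negative binomial with r=6, p=0.17.
SD(Y) = √[r(1−p)/p²] = √(172.31834) = 13.12701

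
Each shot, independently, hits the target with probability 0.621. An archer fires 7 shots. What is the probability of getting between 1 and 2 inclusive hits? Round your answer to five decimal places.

X ~ Binomial(7, 0.621); P(1 ≤ X ≤ 2) = Σ C(7,k) p^k (1−p)^(7−k) over k:
  k=1: C(7,1)·0.621^1·0.379^6 = 0.0128832
  k=2: C(7,2)·0.621^2·0.379^5 = 0.0633284
Total = 0.0762116

0.07621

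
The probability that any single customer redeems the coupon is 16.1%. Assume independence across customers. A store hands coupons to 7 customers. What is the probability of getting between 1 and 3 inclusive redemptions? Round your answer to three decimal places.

0.692

X ~ Binomial(7, 0.161); P(1 ≤ X ≤ 3) = Σ C(7,k) p^k (1−p)^(7−k) over k:
  k=1: C(7,1)·0.161^1·0.839^6 = 0.39309
  k=2: C(7,2)·0.161^2·0.839^5 = 0.22630
  k=3: C(7,3)·0.161^3·0.839^4 = 0.07238
Total = 0.69177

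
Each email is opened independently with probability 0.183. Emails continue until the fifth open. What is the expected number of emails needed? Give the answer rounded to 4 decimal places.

27.3224

Y = total emails until the fifth success; negative binomial with r=5, p=0.183.
E[Y] = r / p = 5 / 0.183 = 27.322404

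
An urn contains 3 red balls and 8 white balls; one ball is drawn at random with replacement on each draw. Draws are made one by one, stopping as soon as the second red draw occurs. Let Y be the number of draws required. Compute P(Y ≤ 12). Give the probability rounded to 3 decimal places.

0.880

Finishing within 12 draws ⇔ at least 2 successes in the first 12. With X ~ Binomial(12, 0.272727), P(Y ≤ 12) = 1 − P(X ≤ 1).
  k=0: C(12,0)·0.272727^0·0.727273^12 = 0.02190
  k=1: C(12,1)·0.272727^1·0.727273^11 = 0.09853
1 − 0.12043 = 0.87957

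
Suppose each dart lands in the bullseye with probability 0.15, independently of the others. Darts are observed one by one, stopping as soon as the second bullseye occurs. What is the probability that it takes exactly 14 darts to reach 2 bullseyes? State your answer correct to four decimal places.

Y = trial on which the second success occurs; negative binomial, r=2, p=0.15.
P(Y=14) = C(13,1) · p^2 · (1−p)^12
= 13 · 0.0225 · 0.14224 = 0.041606

0.0416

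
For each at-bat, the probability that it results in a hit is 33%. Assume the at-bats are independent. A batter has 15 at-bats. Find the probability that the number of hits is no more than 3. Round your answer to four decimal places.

0.2171

X ~ Binomial(15, 0.33); P(X ≤ 3) = Σ C(15,k) p^k (1−p)^(15−k) over k:
  k=0: C(15,0)·0.33^0·0.67^15 = 0.002461
  k=1: C(15,1)·0.33^1·0.67^14 = 0.018182
  k=2: C(15,2)·0.33^2·0.67^13 = 0.062689
  k=3: C(15,3)·0.33^3·0.67^12 = 0.133798
Total = 0.217131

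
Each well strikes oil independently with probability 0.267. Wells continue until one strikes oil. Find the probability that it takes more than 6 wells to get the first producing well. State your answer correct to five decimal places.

Y = number of wells to the first success; geometric, p = 0.267.
P(Y > 6) = P(first 6 all fail) = (1−p)^6 = 0.1551043

0.15510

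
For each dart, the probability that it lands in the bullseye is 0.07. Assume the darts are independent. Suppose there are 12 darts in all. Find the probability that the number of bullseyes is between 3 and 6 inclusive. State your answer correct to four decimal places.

X ~ Binomial(12, 0.07); P(3 ≤ X ≤ 6) = Σ C(12,k) p^k (1−p)^(12−k) over k:
  k=3: C(12,3)·0.07^3·0.93^9 = 0.039270
  k=4: C(12,4)·0.07^4·0.93^8 = 0.006651
  k=5: C(12,5)·0.07^5·0.93^7 = 0.000801
  k=6: C(12,6)·0.07^6·0.93^6 = 0.000070
Total = 0.046792

0.0468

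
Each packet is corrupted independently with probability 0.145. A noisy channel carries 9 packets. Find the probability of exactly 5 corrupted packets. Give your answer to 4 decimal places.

0.0043

X ~ Binomial(n=9, p=0.145).
P(X=5) = C(9,5) · p^5 · (1−p)^4
= 126 · 6.4097e-05 · 0.5344 = 0.004316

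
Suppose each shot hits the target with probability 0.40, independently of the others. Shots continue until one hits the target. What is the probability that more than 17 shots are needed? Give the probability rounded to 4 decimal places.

0.0002

Y = number of shots to the first success; geometric, p = 0.40.
P(Y > 17) = P(first 17 all fail) = (1−p)^17 = 0.000169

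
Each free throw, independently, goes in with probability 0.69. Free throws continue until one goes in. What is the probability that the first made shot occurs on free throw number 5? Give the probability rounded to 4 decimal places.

Geometric (trials to first success), p = 0.69.
P(Y = 5) = (1−p)^4 · p = 0.0092352 · 0.69 = 0.006372

0.0064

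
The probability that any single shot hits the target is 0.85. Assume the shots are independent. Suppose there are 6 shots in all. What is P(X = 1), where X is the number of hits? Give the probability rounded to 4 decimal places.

0.0004

X ~ Binomial(n=6, p=0.85).
P(X=1) = C(6,1) · p^1 · (1−p)^5
= 6 · 0.85 · 7.5937e-05 = 0.000387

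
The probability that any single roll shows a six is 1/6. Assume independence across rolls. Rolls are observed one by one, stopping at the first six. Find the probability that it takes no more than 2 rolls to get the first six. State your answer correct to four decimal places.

Y = number of rolls to the first success; geometric, p = 0.166667.
P(Y ≤ 2) = 1 − (1−p)^2 = 1 − 0.694444 = 0.305556

0.3056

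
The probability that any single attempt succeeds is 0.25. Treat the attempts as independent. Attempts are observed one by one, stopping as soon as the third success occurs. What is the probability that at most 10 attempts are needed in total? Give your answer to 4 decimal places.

0.4744

Finishing within 10 attempts ⇔ at least 3 successes in the first 10. With X ~ Binomial(10, 0.25), P(Y ≤ 10) = 1 − P(X ≤ 2).
  k=0: C(10,0)·0.25^0·0.75^10 = 0.056314
  k=1: C(10,1)·0.25^1·0.75^9 = 0.187712
  k=2: C(10,2)·0.25^2·0.75^8 = 0.281568
1 − 0.525593 = 0.474407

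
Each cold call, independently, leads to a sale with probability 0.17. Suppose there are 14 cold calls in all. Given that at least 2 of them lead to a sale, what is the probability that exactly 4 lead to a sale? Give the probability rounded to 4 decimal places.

X ~ Binomial(14, 0.17). Want P(X=4 | X≥2) = P(X=4) / P(X≥2).
P(X=4) = C(14,4)·0.17^4·0.83^10 = 0.129721
P(X≥2) = 1 − 0.073637 − 0.211151 = 0.715213
Ratio = 0.129721 / 0.715213 = 0.181374

0.1814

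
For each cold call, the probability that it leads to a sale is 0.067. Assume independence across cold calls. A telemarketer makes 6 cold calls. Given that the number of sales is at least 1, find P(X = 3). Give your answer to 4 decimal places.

0.0144

X ~ Binomial(6, 0.067). Want P(X=3 | X≥1) = P(X=3) / P(X≥1).
P(X=3) = C(6,3)·0.067^3·0.933^3 = 0.004885
P(X≥1) = 1 − 0.659614 = 0.340386
Ratio = 0.004885 / 0.340386 = 0.014353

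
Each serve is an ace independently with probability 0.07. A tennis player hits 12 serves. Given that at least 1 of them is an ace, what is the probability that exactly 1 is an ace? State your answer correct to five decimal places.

X ~ Binomial(12, 0.07). Want P(X=1 | X≥1) = P(X=1) / P(X≥1).
P(X=1) = C(12,1)·0.07^1·0.93^11 = 0.3780870
P(X≥1) = 1 − 0.4185963 = 0.5814037
Ratio = 0.3780870 / 0.5814037 = 0.6503003

0.65030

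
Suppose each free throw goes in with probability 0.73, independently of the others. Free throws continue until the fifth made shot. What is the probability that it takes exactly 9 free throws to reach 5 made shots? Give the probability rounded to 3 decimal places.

0.077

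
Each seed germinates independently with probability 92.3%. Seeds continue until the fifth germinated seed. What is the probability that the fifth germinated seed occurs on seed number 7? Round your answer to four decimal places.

Y = trial on which the fifth success occurs; negative binomial, r=5, p=0.923.
P(Y=7) = C(6,4) · p^5 · (1−p)^2
= 15 · 0.6699 · 0.005929 = 0.059577

0.0596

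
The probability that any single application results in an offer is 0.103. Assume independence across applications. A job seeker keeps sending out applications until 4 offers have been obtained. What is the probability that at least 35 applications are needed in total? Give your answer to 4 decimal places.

Needing more than 34 applications ⇔ fewer than 4 successes in the first 34. With X ~ Binomial(34, 0.103), P(Y > 34) = P(X ≤ 3).
  k=0: C(34,0)·0.103^0·0.897^34 = 0.024828
  k=1: C(34,1)·0.103^1·0.897^33 = 0.096932
  k=2: C(34,2)·0.103^2·0.897^32 = 0.183652
  k=3: C(34,3)·0.103^3·0.897^31 = 0.224941
P(X ≤ 3) = 0.530353

0.5304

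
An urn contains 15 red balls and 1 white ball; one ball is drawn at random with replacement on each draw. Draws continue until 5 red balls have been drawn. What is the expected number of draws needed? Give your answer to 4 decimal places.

5.3333

Y = total draws until the fifth success; negative binomial with r=5, p=0.9375.
E[Y] = r / p = 5 / 0.9375 = 5.333333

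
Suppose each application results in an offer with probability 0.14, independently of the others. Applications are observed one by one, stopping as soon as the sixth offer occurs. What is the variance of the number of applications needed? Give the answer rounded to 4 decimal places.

263.2653

Y = total applications until the sixth success; negative binomial with r=6, p=0.14.
Var(Y) = r(1−p)/p² = 6·0.86 / 0.14² = 263.265306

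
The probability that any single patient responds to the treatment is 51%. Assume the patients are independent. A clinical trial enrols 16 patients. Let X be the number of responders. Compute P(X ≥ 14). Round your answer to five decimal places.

X ~ Binomial(16, 0.51); P(X ≥ 14) = Σ C(16,k) p^k (1−p)^(16−k) over k:
  k=14: C(16,14)·0.51^14·0.49^2 = 0.0023204
  k=15: C(16,15)·0.51^15·0.49^1 = 0.0003220
  k=16: C(16,16)·0.51^16·0.49^0 = 0.0000209
Total = 0.0026633

0.00266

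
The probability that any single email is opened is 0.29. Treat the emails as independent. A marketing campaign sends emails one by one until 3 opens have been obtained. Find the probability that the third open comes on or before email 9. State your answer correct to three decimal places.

0.510

Finishing within 9 emails ⇔ at least 3 successes in the first 9. With X ~ Binomial(9, 0.29), P(Y ≤ 9) = 1 − P(X ≤ 2).
  k=0: C(9,0)·0.29^0·0.71^9 = 0.04585
  k=1: C(9,1)·0.29^1·0.71^8 = 0.16854
  k=2: C(9,2)·0.29^2·0.71^7 = 0.27536
1 − 0.48975 = 0.51025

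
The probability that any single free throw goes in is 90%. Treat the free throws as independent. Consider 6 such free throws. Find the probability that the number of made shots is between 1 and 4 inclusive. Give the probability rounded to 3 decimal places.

0.114

X ~ Binomial(6, 0.90); P(1 ≤ X ≤ 4) = Σ C(6,k) p^k (1−p)^(6−k) over k:
  k=1: C(6,1)·0.90^1·0.10^5 = 0.00005
  k=2: C(6,2)·0.90^2·0.10^4 = 0.00121
  k=3: C(6,3)·0.90^3·0.10^3 = 0.01458
  k=4: C(6,4)·0.90^4·0.10^2 = 0.09842
Total = 0.11426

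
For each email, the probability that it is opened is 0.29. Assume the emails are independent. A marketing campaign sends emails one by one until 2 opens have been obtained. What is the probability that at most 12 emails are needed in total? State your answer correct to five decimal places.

0.90316

Finishing within 12 emails ⇔ at least 2 successes in the first 12. With X ~ Binomial(12, 0.29), P(Y ≤ 12) = 1 − P(X ≤ 1).
  k=0: C(12,0)·0.29^0·0.71^12 = 0.0164097
  k=1: C(12,1)·0.29^1·0.71^11 = 0.0804306
1 − 0.0968402 = 0.9031598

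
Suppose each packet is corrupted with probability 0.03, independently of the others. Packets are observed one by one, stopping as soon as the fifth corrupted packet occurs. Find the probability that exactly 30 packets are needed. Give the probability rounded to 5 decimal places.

0.00027

Y = trial on which the fifth success occurs; negative binomial, r=5, p=0.03.
P(Y=30) = C(29,4) · p^5 · (1−p)^25
= 23751 · 2.43e-08 · 0.46697 = 0.0002695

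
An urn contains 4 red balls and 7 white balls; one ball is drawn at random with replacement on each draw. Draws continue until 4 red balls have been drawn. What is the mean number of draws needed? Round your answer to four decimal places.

Y = total draws until the fourth success; negative binomial with r=4, p=0.363636.
E[Y] = r / p = 4 / 0.363636 = 11.000000

11.0000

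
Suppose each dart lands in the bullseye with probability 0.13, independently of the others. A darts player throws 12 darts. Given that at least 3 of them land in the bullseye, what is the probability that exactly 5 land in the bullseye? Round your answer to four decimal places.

X ~ Binomial(12, 0.13). Want P(X=5 | X≥3) = P(X=5) / P(X≥3).
P(X=5) = C(12,5)·0.13^5·0.87^7 = 0.011094
P(X≥3) = 1 − 0.188032 − 0.337160 − 0.277091 = 0.197717
Ratio = 0.011094 / 0.197717 = 0.056109

0.0561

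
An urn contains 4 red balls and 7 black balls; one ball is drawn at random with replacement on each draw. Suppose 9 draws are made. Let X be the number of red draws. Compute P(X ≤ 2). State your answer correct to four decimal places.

0.3063

X ~ Binomial(9, 0.363636); P(X ≤ 2) = Σ C(9,k) p^k (1−p)^(9−k) over k:
  k=0: C(9,0)·0.363636^0·0.636364^9 = 0.017114
  k=1: C(9,1)·0.363636^1·0.636364^8 = 0.088014
  k=2: C(9,2)·0.363636^2·0.636364^7 = 0.201175
Total = 0.306303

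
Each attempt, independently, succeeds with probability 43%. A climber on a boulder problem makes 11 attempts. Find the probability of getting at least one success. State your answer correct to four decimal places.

0.9979

P(at least one) = 1 − P(none) = 1 − (1 − 0.43)^11
= 1 − 0.002064 = 0.997936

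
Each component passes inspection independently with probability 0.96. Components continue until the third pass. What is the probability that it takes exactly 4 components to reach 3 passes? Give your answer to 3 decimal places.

Y = trial on which the third success occurs; negative binomial, r=3, p=0.96.
P(Y=4) = C(3,2) · p^3 · (1−p)^1
= 3 · 0.88474 · 0.04 = 0.10617

0.106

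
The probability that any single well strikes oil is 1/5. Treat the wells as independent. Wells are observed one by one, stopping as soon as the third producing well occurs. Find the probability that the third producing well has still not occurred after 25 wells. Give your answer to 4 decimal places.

0.0982

Needing more than 25 wells ⇔ fewer than 3 successes in the first 25. With X ~ Binomial(25, 0.20), P(Y > 25) = P(X ≤ 2).
  k=0: C(25,0)·0.20^0·0.80^25 = 0.003778
  k=1: C(25,1)·0.20^1·0.80^24 = 0.023612
  k=2: C(25,2)·0.20^2·0.80^23 = 0.070835
P(X ≤ 2) = 0.098225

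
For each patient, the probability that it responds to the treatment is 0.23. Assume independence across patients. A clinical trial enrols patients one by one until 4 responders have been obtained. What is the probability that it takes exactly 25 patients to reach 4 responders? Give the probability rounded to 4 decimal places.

Y = trial on which the fourth success occurs; negative binomial, r=4, p=0.23.
P(Y=25) = C(24,3) · p^4 · (1−p)^21
= 2024 · 0.0027984 · 0.0041334 = 0.023411

0.0234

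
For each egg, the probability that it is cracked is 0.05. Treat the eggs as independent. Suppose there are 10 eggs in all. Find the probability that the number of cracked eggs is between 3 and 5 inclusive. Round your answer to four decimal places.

0.0115

X ~ Binomial(10, 0.05); P(3 ≤ X ≤ 5) = Σ C(10,k) p^k (1−p)^(10−k) over k:
  k=3: C(10,3)·0.05^3·0.95^7 = 0.010475
  k=4: C(10,4)·0.05^4·0.95^6 = 0.000965
  k=5: C(10,5)·0.05^5·0.95^5 = 0.000061
Total = 0.011501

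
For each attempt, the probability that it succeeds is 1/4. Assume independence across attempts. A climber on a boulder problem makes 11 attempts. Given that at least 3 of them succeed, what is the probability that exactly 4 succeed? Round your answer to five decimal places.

0.31584

X ~ Binomial(11, 0.25). Want P(X=4 | X≥3) = P(X=4) / P(X≥3).
P(X=4) = C(11,4)·0.25^4·0.75^7 = 0.1720691
P(X≥3) = 1 − 0.0422351 − 0.1548622 − 0.2581036 = 0.5447991
Ratio = 0.1720691 / 0.5447991 = 0.3158395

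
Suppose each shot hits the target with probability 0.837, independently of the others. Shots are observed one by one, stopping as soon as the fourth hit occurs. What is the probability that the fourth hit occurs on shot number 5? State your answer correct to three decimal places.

0.320

Y = trial on which the fourth success occurs; negative binomial, r=4, p=0.837.
P(Y=5) = C(4,3) · p^4 · (1−p)^1
= 4 · 0.4908 · 0.163 = 0.32000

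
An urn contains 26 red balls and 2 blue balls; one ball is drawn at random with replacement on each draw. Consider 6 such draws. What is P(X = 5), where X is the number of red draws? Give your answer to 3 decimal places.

0.296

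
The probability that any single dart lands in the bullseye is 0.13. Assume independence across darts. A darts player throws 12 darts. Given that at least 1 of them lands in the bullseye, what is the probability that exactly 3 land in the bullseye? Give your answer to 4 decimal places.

X ~ Binomial(12, 0.13). Want P(X=3 | X≥1) = P(X=3) / P(X≥1).
P(X=3) = C(12,3)·0.13^3·0.87^9 = 0.138015
P(X≥1) = 1 − 0.188032 = 0.811968
Ratio = 0.138015 / 0.811968 = 0.169976

0.1700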